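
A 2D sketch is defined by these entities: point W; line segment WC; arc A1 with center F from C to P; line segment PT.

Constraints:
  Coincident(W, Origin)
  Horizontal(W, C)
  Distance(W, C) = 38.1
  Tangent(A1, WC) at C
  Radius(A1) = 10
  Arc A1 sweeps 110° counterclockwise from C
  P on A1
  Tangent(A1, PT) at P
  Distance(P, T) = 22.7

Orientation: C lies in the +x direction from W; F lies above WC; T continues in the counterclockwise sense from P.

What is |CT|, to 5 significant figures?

34.790

W is at the origin; W and C share the same y with |WC| = 38.1 and C on the +x side, so C = (38.100, 0.0000). The tangent condition forces FC to be normal to WC, so F = C + (0, 10) = (38.100, 10.000). On A1, C sits at bearing -90° from F; a 110° counterclockwise sweep puts P at bearing 20°, so P = F + 10.0·(cos 20°, sin 20°) = (47.497, 13.420). Since A1 is tangent to PT there, FP ⟂ PT, so PT runs along (−sin 20°, cos 20°); with |PT| = 22.7, T = (39.733, 34.751). Then |CT| = |T − C| = 34.790.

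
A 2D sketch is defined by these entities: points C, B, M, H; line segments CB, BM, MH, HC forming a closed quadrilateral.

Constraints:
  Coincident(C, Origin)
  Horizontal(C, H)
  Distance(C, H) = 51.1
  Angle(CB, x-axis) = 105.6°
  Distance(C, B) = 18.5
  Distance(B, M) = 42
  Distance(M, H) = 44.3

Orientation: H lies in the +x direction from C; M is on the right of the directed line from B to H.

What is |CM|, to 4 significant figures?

23.83

C is at the origin; C and H share the same y with |CH| = 51.1 and H in +x, so H = (51.1, 0). CB runs at 105.6° with |CB| = 18.5, so B = (-4.975, 17.82). M is determined by |BM| = 42.0 and |MH| = 44.3 together: it lies at the intersection of circle(B, 42.0) and circle(H, 44.3). With |BH| = 58.84, the foot of the radical line on BH is 27.73 from B and the perpendicular offset is √(42.0² − 27.73²) = 31.54. Taking the right-of-BH solution: M = (11.90, -20.64).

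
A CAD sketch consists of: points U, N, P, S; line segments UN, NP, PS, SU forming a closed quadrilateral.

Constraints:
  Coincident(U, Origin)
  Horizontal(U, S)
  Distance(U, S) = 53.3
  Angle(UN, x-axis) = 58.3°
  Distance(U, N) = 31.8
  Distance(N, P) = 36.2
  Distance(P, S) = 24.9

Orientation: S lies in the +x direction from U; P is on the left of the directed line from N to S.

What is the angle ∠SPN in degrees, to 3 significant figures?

94.5°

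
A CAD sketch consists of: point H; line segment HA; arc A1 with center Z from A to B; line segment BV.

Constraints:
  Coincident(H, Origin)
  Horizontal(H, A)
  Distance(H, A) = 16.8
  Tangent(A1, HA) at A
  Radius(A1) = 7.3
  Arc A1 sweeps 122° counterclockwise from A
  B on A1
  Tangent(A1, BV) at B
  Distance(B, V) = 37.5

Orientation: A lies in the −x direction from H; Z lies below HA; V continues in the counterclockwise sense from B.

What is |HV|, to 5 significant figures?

43.083

On A1, A sits at bearing 90° from Z; a 122° counterclockwise sweep puts B at bearing 212°, so B = Z + 7.3·(cos 212°, sin 212°) = (-22.991, -11.168). A1 meets BV tangentially, so ZB is at right angles to BV, so BV runs along (−sin 212°, cos 212°); with |BV| = 37.5, V = (-3.1188, -42.970). Then |HV| = |V − H| = 43.083.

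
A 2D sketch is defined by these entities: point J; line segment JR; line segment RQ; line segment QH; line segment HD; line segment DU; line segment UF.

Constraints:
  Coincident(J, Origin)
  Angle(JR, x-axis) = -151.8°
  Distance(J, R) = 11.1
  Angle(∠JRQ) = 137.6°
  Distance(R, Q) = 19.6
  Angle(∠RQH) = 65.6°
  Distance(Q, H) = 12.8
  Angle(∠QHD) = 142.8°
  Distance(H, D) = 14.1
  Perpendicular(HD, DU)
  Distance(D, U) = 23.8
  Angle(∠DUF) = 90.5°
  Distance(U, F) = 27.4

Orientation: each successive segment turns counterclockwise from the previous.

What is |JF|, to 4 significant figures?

32.58

J is at the origin; JR runs at -151.8° with length 11.1, so R = (-9.782, -5.245). ∠JRQ = 137.6° gives RQ at -109.4° from the x-axis; with |RQ| = 19.6, Q = (-16.29, -23.73). ∠RQH = 65.6° gives QH at 5.000° from the x-axis; with |QH| = 12.8, H = (-3.542, -22.62). ∠QHD = 142.8° gives HD at 42.20° from the x-axis; with |HD| = 14.1, D = (6.904, -13.15). HD ⟂ DU, so DU runs at 132.2°; with |DU| = 23.8, U = (-9.083, 4.486). ∠DUF = 90.5° gives UF at -138.3° from the x-axis; with |UF| = 27.4, F = (-29.54, -13.74). Then |JF| = |F − J| = 32.58.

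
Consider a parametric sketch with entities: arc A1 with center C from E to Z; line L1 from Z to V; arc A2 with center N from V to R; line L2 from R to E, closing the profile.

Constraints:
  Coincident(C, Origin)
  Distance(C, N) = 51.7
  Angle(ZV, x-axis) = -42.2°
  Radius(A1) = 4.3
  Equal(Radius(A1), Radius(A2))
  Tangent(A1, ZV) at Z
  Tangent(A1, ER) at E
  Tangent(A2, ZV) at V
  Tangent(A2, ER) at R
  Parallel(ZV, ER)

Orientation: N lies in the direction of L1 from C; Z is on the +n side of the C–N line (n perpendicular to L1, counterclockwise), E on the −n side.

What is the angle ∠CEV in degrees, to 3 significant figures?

80.6°

The slot axis is L1's direction at -42.2°, so u = (cos -42.2°, sin -42.2°) = (0.741, -0.672) and n = (−sin -42.2°, cos -42.2°) = (0.672, 0.741). C is at the origin and N lies 51.7 along u from C, so N = 51.7·u = (38.3, -34.7). Tangency of A1 to both parallel lines with radius 4.3 puts Z and E at C ± 4.3·n: Z = (2.89, 3.19), E = (-2.89, -3.19). Equal radii place V and R the same way about N: V = N + 4.3·n = (41.2, -31.5), R = N − 4.3·n = (35.4, -37.9). Then cos ∠CEV = EC·EV / (|EC||EV|), giving 80.6°.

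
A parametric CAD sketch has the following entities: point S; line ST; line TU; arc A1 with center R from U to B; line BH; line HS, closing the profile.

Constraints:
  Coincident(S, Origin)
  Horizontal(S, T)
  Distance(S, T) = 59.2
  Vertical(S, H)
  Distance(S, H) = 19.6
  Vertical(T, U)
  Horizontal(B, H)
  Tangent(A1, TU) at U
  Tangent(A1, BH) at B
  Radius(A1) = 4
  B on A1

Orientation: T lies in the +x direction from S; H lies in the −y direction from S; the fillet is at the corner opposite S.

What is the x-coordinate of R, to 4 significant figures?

55.20

S and H share the same x with |SH| = 19.6 and H on the −y side, so H = (0.000, -19.60). The virtual corner opposite S is at (59.20, -19.60). Since A1 is tangent to TU there, RU ⟂ TU and tangency of A1 to BH means the radius RB is perpendicular to BH, with radius 4.0, so the center R sits 4.0 in from both sides at R = (55.20, -15.60). So R.x = 55.20.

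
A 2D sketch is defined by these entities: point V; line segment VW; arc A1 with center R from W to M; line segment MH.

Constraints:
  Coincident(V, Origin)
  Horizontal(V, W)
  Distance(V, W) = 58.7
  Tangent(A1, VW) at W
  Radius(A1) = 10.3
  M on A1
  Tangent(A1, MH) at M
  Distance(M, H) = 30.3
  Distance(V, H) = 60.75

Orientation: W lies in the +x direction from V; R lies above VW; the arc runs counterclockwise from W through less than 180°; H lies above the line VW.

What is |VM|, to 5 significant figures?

68.533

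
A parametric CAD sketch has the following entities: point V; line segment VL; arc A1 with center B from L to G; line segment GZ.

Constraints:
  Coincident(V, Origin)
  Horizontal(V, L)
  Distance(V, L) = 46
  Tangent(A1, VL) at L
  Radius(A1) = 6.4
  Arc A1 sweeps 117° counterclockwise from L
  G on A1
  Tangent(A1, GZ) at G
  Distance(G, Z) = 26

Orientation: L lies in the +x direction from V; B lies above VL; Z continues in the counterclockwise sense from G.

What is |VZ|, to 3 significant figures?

51.4

V is at the origin; VL is horizontal with |VL| = 46.0 and L on the +x side, so L = (46.0, 0.00). Tangency of A1 to VL means the radius BL is perpendicular to VL, so B = L + (0, 6.4) = (46.0, 6.40). On A1, L sits at bearing -90° from B; a 117° counterclockwise sweep puts G at bearing 27°, so G = B + 6.4·(cos 27°, sin 27°) = (51.7, 9.31). Since A1 is tangent to GZ there, BG ⟂ GZ, so GZ runs along (−sin 27°, cos 27°); with |GZ| = 26.0, Z = (39.9, 32.5). Then |VZ| = |Z − V| = 51.4.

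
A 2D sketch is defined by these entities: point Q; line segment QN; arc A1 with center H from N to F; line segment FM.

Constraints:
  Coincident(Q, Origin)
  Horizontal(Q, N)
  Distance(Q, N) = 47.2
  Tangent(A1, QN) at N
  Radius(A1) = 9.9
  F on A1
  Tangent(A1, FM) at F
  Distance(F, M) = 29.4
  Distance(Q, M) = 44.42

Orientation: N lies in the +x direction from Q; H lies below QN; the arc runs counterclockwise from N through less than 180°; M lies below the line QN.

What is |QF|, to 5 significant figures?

38.432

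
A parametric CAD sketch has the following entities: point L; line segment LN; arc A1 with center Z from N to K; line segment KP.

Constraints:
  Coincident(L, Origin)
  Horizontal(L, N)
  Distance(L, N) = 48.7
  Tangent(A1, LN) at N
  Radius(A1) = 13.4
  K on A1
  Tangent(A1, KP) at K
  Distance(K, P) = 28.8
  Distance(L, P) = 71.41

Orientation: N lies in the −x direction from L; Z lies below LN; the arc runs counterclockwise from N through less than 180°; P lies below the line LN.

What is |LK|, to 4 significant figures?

63.89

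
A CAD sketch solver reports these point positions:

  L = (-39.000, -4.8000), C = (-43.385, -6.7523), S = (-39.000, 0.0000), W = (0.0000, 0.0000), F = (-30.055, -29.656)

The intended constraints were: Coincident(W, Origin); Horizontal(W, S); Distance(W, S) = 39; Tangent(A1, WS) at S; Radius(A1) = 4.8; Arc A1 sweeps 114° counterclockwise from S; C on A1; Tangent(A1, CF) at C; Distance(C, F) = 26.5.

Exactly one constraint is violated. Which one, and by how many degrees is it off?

Tangent(A1, CF) at C — off by 6.20°.

W = (0.00, 0.00) ✓; W.y = 0.00, S.y = 0.00 ✓; |WS| = 39.00 ✓; ∠(LS, SW) = 90.00° ✓; |LS| = 4.800 ✓; bearing(L→C) − bearing(L→S) = 114.0° ✓; |LC| = 4.800 ✓; ∠(LC, CF) = 83.80° ✗; |CF| = 26.50 ✓.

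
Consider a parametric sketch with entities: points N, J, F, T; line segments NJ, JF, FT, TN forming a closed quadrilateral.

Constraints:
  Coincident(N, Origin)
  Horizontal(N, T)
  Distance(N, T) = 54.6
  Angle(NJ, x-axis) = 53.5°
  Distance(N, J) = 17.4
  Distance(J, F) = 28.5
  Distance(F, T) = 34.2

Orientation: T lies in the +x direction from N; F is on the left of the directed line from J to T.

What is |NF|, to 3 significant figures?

45.0

Checks: |JF| = 28.50 ✓; |FT| = 34.20 ✓.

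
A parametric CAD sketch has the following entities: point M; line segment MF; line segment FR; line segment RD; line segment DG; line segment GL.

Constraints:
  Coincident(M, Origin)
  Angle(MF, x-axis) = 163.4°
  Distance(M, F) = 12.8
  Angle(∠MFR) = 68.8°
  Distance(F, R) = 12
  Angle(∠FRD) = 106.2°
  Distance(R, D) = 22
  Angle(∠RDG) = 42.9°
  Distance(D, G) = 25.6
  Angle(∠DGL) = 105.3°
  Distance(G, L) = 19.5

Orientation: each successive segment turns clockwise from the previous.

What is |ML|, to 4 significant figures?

22.96

M is at the origin; MF runs at 163.4° with length 12.8, so F = (-12.27, 3.657). ∠MFR = 68.8° gives FR at 52.20° from the x-axis; with |FR| = 12.0, R = (-4.912, 13.14). ∠FRD = 106.2° gives RD at -21.60° from the x-axis; with |RD| = 22.0, D = (15.54, 5.040). ∠RDG = 42.9° gives DG at -158.7° from the x-axis; with |DG| = 25.6, G = (-8.308, -4.259). ∠DGL = 105.3° gives GL at 126.6° from the x-axis; with |GL| = 19.5, L = (-19.93, 11.40). Then |ML| = |L − M| = 22.96.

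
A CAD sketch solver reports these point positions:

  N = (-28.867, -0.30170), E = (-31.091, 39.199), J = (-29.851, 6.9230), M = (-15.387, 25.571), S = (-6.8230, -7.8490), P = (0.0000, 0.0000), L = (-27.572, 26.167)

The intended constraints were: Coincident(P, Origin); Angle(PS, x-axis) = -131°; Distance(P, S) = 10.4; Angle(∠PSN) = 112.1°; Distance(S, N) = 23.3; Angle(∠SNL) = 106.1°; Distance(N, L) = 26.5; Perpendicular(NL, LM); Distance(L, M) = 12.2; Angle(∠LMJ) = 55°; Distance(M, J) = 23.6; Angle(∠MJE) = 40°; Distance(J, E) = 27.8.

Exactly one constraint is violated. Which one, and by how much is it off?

Distance(J, E) = 27.8 — off by 4.50.

P = (0.00, 0.00) ✓; PS at -131.0° ✓; |PS| = 10.40 ✓; ∠PSN = 112.1° ✓; |SN| = 23.30 ✓; ∠SNL = 106.1° ✓; |NL| = 26.50 ✓; ∠(NL, LM) = 90.00° ✓; |LM| = 12.20 ✓; ∠LMJ = 55.00° ✓; |MJ| = 23.60 ✓; ∠MJE = 40.00° ✓; |JE| = 32.30 ✗.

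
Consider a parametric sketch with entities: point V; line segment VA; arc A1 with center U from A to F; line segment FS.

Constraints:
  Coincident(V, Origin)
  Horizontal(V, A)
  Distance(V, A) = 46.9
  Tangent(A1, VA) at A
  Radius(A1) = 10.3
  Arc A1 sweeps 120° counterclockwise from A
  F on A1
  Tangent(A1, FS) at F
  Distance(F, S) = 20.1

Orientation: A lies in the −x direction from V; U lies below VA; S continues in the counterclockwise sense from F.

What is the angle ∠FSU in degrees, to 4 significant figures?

27.13°

V is at the origin; VA is horizontal with |VA| = 46.9 and A on the −x side, so A = (-46.90, 0.000). The tangent condition forces UA to be normal to VA, so U = A + (0, -10.3) = (-46.90, -10.30). On A1, A sits at bearing 90° from U; a 120° counterclockwise sweep puts F at bearing 210°, so F = U + 10.3·(cos 210°, sin 210°) = (-55.82, -15.45). The tangent condition forces UF to be normal to FS, so FS runs along (−sin 210°, cos 210°); with |FS| = 20.1, S = (-45.77, -32.86). Then cos ∠FSU = SF·SU / (|SF||SU|), giving 27.13°.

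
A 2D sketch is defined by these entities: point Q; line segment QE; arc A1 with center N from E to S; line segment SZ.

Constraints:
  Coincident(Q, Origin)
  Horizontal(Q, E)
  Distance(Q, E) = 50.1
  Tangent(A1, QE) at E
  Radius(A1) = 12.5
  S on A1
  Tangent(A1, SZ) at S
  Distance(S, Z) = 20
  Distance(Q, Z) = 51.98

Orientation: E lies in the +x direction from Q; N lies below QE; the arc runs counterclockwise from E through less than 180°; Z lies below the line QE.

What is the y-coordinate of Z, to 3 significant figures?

-33.6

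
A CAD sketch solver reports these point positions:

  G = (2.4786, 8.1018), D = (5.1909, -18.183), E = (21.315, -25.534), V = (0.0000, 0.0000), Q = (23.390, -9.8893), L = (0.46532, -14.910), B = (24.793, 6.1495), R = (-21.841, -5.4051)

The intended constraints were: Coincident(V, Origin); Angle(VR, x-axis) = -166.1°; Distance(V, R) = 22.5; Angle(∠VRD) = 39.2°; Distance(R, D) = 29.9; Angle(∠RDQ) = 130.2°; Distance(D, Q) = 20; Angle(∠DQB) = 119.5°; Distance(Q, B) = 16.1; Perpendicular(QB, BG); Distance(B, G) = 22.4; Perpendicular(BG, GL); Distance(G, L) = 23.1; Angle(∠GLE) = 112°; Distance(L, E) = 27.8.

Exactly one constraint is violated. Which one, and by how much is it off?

Distance(L, E) = 27.8 — off by 4.40.

V = (0.00, 0.00) ✓; VR at -166.1° ✓; |VR| = 22.50 ✓; ∠VRD = 39.20° ✓; |RD| = 29.90 ✓; ∠RDQ = 130.2° ✓; |DQ| = 20.00 ✓; ∠DQB = 119.5° ✓; |QB| = 16.10 ✓; ∠(QB, BG) = 90.00° ✓; |BG| = 22.40 ✓; ∠(BG, GL) = 90.00° ✓; |GL| = 23.10 ✓; ∠GLE = 112.0° ✓; |LE| = 23.40 ✗.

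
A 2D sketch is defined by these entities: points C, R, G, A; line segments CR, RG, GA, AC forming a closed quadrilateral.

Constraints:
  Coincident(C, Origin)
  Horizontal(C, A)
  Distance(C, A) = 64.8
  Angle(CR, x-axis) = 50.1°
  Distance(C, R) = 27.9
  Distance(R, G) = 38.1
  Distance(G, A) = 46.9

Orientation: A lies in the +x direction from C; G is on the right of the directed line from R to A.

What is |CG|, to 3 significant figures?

26.7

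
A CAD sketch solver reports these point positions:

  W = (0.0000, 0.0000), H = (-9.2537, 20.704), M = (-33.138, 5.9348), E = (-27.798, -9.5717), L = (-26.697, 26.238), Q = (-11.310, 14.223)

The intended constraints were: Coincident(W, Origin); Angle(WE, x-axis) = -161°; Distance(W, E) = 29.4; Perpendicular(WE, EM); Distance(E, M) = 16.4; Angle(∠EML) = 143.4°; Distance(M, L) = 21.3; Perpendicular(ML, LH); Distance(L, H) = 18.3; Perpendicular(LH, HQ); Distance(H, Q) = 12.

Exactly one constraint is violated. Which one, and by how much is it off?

Distance(H, Q) = 12 — off by 5.20.

W = (0.00, 0.00) ✓; WE at -161.0° ✓; |WE| = 29.40 ✓; ∠(WE, EM) = 90.00° ✓; |EM| = 16.40 ✓; ∠EML = 143.4° ✓; |ML| = 21.30 ✓; ∠(ML, LH) = 90.00° ✓; |LH| = 18.30 ✓; ∠(LH, HQ) = 90.00° ✓; |HQ| = 6.799 ✗.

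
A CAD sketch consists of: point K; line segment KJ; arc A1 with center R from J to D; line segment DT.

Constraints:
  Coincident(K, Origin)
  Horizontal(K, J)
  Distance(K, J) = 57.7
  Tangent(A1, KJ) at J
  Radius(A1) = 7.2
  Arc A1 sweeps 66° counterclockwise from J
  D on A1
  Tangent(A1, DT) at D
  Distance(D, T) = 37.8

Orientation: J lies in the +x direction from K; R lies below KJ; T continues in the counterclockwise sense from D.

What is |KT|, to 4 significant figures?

52.76

K is at the origin; KJ is horizontal with |KJ| = 57.7 and J on the +x side, so J = (57.70, 0.000). Tangency of A1 to KJ means the radius RJ is perpendicular to KJ, so R = J + (0, -7.2) = (57.70, -7.200). On A1, J sits at bearing 90° from R; a 66° counterclockwise sweep puts D at bearing 156°, so D = R + 7.2·(cos 156°, sin 156°) = (51.12, -4.271). Since A1 is tangent to DT there, RD ⟂ DT, so DT runs along (−sin 156°, cos 156°); with |DT| = 37.8, T = (35.75, -38.80). Then |KT| = |T − K| = 52.76.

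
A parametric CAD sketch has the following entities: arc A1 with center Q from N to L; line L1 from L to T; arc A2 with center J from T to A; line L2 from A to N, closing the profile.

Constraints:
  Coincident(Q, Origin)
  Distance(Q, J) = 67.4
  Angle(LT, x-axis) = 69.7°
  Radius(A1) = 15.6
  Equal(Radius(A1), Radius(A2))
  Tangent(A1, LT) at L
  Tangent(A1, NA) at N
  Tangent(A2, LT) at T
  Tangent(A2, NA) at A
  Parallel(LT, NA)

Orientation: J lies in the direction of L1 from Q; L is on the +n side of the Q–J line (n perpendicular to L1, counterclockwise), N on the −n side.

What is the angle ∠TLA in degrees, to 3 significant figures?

24.8°

The slot axis is L1's direction at 69.7°, so u = (cos 69.7°, sin 69.7°) = (0.347, 0.938) and n = (−sin 69.7°, cos 69.7°) = (-0.938, 0.347). Q is at the origin and J lies 67.4 along u from Q, so J = 67.4·u = (23.4, 63.2). Tangency of A1 to both parallel lines with radius 15.6 puts L and N at Q ± 15.6·n: L = (-14.6, 5.41), N = (14.6, -5.41). Equal radii place T and A the same way about J: T = J + 15.6·n = (8.75, 68.6), A = J − 15.6·n = (38.0, 57.8). Then cos ∠TLA = LT·LA / (|LT||LA|), giving 24.8°.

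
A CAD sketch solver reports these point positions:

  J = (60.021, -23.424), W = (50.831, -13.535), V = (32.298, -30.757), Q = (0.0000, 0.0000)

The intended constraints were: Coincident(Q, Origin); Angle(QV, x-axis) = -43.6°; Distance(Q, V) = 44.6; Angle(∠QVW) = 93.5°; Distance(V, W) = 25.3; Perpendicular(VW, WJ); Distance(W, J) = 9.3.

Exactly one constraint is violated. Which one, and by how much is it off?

Distance(W, J) = 9.3 — off by 4.20.

Q = (0.00, 0.00) ✓; QV at -43.60° ✓; |QV| = 44.60 ✓; ∠QVW = 93.50° ✓; |VW| = 25.30 ✓; ∠(VW, WJ) = 90.00° ✓; |WJ| = 13.50 ✗.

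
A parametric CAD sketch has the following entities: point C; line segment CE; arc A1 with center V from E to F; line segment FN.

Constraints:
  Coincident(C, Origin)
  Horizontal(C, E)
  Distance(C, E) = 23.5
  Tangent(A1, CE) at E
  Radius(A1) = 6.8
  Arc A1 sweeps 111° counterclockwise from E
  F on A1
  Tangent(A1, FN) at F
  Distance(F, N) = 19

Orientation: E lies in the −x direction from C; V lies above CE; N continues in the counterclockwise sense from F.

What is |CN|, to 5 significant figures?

36.080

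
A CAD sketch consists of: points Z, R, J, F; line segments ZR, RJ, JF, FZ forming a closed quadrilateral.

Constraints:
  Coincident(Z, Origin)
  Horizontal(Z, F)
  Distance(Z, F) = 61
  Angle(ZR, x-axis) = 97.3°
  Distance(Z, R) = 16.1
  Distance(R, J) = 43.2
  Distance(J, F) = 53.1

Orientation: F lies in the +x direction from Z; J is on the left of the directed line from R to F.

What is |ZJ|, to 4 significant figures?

53.66

Checks: |RJ| = 43.20 ✓; |JF| = 53.10 ✓.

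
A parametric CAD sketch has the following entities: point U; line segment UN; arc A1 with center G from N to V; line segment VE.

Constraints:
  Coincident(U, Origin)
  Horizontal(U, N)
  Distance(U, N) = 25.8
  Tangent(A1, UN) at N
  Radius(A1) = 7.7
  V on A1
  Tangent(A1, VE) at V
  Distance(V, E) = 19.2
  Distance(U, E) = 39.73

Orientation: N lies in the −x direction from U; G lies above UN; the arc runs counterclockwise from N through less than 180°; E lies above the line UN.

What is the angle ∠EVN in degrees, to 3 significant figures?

121°

U is at the origin; U and N share the same y with |UN| = 25.8 and N on the −x side, so N = (-25.8, 0.00). Tangency of A1 to UN means the radius GN is perpendicular to UN, so G = N + (0, 7.7) = (-25.8, 7.70). Since GV ⟂ VE (tangency), |GE| = √(7.7² + 19.2²) = 20.7 regardless of where V sits on A1. So E lies on both circle(U, 39.73) and circle(G, 20.7); the above-UN intersection is E = (-27.9, 28.3). V is the foot of the tangent from E: V = (-19.0, 11.3).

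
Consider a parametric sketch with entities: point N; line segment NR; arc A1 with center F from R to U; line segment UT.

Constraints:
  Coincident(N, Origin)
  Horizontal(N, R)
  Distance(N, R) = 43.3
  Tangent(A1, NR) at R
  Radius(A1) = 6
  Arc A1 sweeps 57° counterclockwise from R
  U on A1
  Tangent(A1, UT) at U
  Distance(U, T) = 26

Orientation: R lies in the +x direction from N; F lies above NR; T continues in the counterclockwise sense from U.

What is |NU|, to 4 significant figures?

48.41

The tangent condition forces FR to be normal to NR, so F = R + (0, 6) = (43.30, 6.000). On A1, R sits at bearing -90° from F; a 57° counterclockwise sweep puts U at bearing -33°, so U = F + 6.0·(cos -33°, sin -33°) = (48.33, 2.732). Then |NU| = |U − N| = 48.41.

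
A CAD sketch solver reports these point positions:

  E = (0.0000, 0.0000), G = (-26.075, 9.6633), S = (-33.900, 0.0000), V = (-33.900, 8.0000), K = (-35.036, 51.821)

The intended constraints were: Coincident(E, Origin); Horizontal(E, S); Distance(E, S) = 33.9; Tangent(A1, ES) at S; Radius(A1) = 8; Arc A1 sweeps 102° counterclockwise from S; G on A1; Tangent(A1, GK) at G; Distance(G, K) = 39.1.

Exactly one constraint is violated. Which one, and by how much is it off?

Distance(G, K) = 39.1 — off by 4.00.

E = (0.00, 0.00) ✓; E.y = 0.00, S.y = 0.00 ✓; |ES| = 33.90 ✓; ∠(VS, SE) = 90.00° ✓; |VS| = 8.000 ✓; bearing(V→G) − bearing(V→S) = 102.0° ✓; |VG| = 8.000 ✓; ∠(VG, GK) = 90.00° ✓; |GK| = 43.10 ✗.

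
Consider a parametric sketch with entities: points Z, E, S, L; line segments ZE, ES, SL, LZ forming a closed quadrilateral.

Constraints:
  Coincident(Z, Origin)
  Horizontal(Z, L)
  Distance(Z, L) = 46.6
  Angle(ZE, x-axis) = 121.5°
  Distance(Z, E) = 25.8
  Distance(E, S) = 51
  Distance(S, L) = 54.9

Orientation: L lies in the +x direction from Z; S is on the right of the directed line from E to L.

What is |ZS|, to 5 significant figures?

27.455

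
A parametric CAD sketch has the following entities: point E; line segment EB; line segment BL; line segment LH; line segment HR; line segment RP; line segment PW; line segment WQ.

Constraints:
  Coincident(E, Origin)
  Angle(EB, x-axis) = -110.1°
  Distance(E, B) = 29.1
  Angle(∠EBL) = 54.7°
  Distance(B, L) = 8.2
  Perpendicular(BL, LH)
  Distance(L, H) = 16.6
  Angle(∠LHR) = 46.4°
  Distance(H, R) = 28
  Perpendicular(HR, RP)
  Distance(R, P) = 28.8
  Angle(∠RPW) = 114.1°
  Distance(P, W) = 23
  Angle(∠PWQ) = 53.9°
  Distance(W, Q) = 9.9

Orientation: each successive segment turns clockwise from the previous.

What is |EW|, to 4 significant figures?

41.61

HR ⟂ RP, so RP runs at 171.0°; with |RP| = 28.8, P = (-33.82, -34.30). ∠RPW = 114.1° gives PW at 105.1° from the x-axis; with |PW| = 23.0, W = (-39.81, -12.10). Then |EW| = |W − E| = 41.61.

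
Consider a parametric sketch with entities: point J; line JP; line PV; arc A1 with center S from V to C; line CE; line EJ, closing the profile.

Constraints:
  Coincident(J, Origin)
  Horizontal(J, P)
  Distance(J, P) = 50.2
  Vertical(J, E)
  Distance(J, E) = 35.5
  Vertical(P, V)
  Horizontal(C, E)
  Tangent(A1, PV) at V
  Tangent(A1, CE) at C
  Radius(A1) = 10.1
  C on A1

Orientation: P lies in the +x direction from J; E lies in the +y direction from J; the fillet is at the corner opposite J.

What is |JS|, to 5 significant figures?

47.468

J is at the origin; JP is horizontal with |JP| = 50.2 and P on the +x side, so P = (50.200, 0.0000). J and E share the same x with |JE| = 35.5 and E on the +y side, so E = (0.0000, 35.500). The virtual corner opposite J is at (50.200, 35.500). The tangent condition forces SV to be normal to PV and since A1 is tangent to CE there, SC ⟂ CE, with radius 10.1, so the center S sits 10.1 in from both sides at S = (40.100, 25.400). Then |JS| = |S − J| = 47.468.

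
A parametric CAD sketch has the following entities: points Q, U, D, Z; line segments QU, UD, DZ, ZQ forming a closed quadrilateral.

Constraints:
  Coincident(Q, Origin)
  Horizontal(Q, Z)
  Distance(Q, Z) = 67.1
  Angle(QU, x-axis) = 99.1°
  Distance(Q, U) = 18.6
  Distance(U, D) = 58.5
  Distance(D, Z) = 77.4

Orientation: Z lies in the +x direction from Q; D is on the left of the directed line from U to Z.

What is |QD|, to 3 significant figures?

73.4

Q is at the origin; QZ is horizontal with |QZ| = 67.1 and Z in +x, so Z = (67.1, 0). QU runs at 99.1° with |QU| = 18.6, so U = (-2.94, 18.4). D is determined by |UD| = 58.5 and |DZ| = 77.4 together: it lies at the intersection of circle(U, 58.5) and circle(Z, 77.4). With |UZ| = 72.4, the foot of the radical line on UZ is 18.5 from U and the perpendicular offset is √(58.5² − 18.5²) = 55.5. Taking the left-of-UZ solution: D = (29.0, 67.4).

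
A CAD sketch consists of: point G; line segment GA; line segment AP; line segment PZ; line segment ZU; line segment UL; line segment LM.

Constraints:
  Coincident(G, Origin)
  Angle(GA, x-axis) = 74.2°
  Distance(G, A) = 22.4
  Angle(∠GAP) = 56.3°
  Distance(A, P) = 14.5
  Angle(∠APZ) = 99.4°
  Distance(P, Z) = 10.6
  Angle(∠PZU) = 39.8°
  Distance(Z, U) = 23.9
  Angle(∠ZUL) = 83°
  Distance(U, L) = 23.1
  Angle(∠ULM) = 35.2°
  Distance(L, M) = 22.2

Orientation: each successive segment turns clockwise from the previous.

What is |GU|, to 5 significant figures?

27.756

G is at the origin; GA runs at 74.2° with length 22.4, so A = (6.0991, 21.554). ∠GAP = 56.3° gives AP at -49.500° from the x-axis; with |AP| = 14.5, P = (15.516, 10.528). ∠APZ = 99.4° gives PZ at -130.10° from the x-axis; with |PZ| = 10.6, Z = (8.6884, 2.4196). ∠PZU = 39.8° gives ZU at 89.700° from the x-axis; with |ZU| = 23.9, U = (8.8135, 26.319). Then |GU| = |U − G| = 27.756.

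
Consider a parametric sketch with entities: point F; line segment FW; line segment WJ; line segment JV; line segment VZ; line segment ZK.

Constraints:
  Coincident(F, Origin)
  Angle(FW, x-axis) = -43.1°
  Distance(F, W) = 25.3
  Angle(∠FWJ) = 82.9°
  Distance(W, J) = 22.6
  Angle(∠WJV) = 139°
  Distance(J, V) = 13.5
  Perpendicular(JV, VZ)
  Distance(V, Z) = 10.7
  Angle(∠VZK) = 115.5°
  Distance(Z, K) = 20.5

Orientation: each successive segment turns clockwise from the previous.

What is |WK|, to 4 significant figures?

12.94

F is at the origin; FW runs at -43.1° with length 25.3, so W = (18.47, -17.29). ∠FWJ = 82.9° gives WJ at -140.2° from the x-axis; with |WJ| = 22.6, J = (1.110, -31.75). ∠WJV = 139.0° gives JV at 178.8° from the x-axis; with |JV| = 13.5, V = (-12.39, -31.47). JV ⟂ VZ, so VZ runs at 88.80°; with |VZ| = 10.7, Z = (-12.16, -20.77). ∠VZK = 115.5° gives ZK at 24.30° from the x-axis; with |ZK| = 20.5, K = (6.521, -12.34). Then |WK| = |K − W| = 12.94.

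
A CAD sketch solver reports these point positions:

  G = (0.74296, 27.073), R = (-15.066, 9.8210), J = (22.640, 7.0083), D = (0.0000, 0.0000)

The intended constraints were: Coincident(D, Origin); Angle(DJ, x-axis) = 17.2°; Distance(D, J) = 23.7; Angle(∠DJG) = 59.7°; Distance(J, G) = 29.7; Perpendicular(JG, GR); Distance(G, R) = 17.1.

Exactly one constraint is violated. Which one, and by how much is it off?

Distance(G, R) = 17.1 — off by 6.30.

D = (0.00, 0.00) ✓; DJ at 17.20° ✓; |DJ| = 23.70 ✓; ∠DJG = 59.70° ✓; |JG| = 29.70 ✓; ∠(JG, GR) = 90.00° ✓; |GR| = 23.40 ✗.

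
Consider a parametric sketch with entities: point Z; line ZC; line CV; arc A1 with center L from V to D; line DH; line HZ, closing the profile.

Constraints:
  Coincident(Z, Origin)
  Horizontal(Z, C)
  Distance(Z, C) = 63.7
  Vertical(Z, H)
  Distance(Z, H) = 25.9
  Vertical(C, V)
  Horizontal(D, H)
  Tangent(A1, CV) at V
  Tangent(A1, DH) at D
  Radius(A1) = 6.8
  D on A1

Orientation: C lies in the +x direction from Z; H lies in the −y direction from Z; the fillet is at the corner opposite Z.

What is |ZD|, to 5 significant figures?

62.517

Z is at the origin; ZC is horizontal with |ZC| = 63.7 and C on the +x side, so C = (63.700, 0.0000). Z and H share the same x with |ZH| = 25.9 and H on the −y side, so H = (0.0000, -25.900). The virtual corner opposite Z is at (63.700, -25.900). Tangency of A1 to CV means the radius LV is perpendicular to CV and tangency of A1 to DH means the radius LD is perpendicular to DH, with radius 6.8, so the center L sits 6.8 in from both sides at L = (56.900, -19.100). That places the tangent points at V = (63.700, -19.100) on CV and D = (56.900, -25.900) on DH. Then |ZD| = |D − Z| = 62.517.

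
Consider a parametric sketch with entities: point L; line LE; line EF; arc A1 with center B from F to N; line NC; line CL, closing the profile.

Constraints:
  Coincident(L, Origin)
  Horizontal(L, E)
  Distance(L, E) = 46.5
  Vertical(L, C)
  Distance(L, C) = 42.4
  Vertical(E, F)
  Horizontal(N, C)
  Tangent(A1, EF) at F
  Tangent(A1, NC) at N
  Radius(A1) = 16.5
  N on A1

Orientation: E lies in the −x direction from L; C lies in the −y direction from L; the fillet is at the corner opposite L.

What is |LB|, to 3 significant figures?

39.6

LC is vertical with |LC| = 42.4 and C on the −y side, so C = (0.00, -42.4). The virtual corner opposite L is at (-46.5, -42.4). Since A1 is tangent to EF there, BF ⟂ EF and A1 meets NC tangentially, so BN is at right angles to NC, with radius 16.5, so the center B sits 16.5 in from both sides at B = (-30.0, -25.9). Then |LB| = |B − L| = 39.6.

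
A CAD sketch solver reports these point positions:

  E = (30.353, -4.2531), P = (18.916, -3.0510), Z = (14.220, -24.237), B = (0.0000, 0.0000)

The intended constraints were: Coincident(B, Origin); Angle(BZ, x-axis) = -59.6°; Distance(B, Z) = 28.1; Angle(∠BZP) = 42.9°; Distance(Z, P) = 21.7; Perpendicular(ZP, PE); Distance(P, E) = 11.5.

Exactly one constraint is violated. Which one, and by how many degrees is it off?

Perpendicular(ZP, PE) — off by 6.50°.

B = (0.00, 0.00) ✓; BZ at -59.60° ✓; |BZ| = 28.10 ✓; ∠BZP = 42.90° ✓; |ZP| = 21.70 ✓; ∠(ZP, PE) = 83.50° ✗; |PE| = 11.50 ✓.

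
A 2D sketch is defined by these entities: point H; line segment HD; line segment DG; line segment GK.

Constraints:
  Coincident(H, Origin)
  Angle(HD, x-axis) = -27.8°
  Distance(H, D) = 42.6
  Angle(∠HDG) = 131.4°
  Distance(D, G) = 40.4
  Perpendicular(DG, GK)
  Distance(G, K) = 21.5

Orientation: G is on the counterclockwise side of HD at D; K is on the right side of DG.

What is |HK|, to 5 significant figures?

86.945

H is at the origin; HD runs at -27.8° with length 42.6, so D = 42.6·(cos -27.8°, sin -27.8°) = (37.683, -19.868). ∠HDG = 131.4°, so DG runs at -27.8° + (180° − 131.4°) = 20.800° from the x-axis; with |DG| = 40.4, G = D + 40.4·(cos 20.800°, sin 20.800°) = (75.450, -5.5217). The perpendicularity gives GK at right angles to DG; with |GK| = 21.5 on the right of DG, K = G + 21.5·(0.35511, -0.93483) = (83.085, -25.621). Then |HK| = |K − H| = 86.945.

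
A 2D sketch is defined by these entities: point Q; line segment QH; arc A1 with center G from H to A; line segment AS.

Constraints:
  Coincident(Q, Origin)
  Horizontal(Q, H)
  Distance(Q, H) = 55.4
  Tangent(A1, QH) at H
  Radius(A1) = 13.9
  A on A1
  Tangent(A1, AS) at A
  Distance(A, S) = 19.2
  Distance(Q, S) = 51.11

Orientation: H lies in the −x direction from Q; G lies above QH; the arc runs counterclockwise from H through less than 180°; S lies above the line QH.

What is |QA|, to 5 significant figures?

43.459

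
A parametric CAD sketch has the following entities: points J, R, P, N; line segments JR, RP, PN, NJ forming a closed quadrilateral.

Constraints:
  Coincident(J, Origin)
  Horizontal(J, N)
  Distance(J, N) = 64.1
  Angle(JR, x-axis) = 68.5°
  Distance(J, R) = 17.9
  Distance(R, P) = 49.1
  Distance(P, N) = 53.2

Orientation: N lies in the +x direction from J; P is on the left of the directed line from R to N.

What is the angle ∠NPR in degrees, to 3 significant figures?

71.6°

Checks: |RP| = 49.10 ✓; |PN| = 53.20 ✓.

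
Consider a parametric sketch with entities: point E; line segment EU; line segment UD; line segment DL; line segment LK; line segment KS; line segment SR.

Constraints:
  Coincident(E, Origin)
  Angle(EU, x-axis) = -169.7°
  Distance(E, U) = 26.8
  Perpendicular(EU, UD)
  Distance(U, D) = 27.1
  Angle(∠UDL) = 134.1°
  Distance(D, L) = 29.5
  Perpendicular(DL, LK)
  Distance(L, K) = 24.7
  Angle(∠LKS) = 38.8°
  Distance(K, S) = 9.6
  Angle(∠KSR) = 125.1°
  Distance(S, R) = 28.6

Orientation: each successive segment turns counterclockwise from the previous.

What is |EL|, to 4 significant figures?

47.96

E is at the origin; EU runs at -169.7° with length 26.8, so U = (-26.37, -4.792). EU is perpendicular to UD, so UD runs at -79.70°; with |UD| = 27.1, D = (-21.52, -31.46). ∠UDL = 134.1° gives DL at -33.80° from the x-axis; with |DL| = 29.5, L = (2.991, -47.87). Then |EL| = |L − E| = 47.96.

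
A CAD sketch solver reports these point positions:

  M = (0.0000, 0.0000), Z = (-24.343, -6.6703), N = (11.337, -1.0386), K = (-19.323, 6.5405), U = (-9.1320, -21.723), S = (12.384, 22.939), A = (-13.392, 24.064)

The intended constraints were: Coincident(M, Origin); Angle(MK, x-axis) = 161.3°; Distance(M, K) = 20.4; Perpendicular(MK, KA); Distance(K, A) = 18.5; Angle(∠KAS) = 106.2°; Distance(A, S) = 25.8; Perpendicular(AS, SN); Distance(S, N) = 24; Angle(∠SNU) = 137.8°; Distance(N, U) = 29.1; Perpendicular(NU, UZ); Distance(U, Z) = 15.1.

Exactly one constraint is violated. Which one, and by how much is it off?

Distance(U, Z) = 15.1 — off by 6.30.

M = (0.00, 0.00) ✓; MK at 161.3° ✓; |MK| = 20.40 ✓; ∠(MK, KA) = 90.00° ✓; |KA| = 18.50 ✓; ∠KAS = 106.2° ✓; |AS| = 25.80 ✓; ∠(AS, SN) = 90.00° ✓; |SN| = 24.00 ✓; ∠SNU = 137.8° ✓; |NU| = 29.10 ✓; ∠(NU, UZ) = 90.00° ✓; |UZ| = 21.40 ✗.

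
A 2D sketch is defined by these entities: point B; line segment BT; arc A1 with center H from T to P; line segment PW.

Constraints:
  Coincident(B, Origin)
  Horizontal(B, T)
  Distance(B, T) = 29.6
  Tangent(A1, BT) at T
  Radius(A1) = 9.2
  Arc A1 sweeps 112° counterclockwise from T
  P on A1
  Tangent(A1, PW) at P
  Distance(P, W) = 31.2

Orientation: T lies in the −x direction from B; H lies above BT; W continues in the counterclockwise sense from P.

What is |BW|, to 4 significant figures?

52.93

On A1, T sits at bearing -90° from H; a 112° counterclockwise sweep puts P at bearing 22°, so P = H + 9.2·(cos 22°, sin 22°) = (-21.07, 12.65). The tangent condition forces HP to be normal to PW, so PW runs along (−sin 22°, cos 22°); with |PW| = 31.2, W = (-32.76, 41.57). Then |BW| = |W − B| = 52.93.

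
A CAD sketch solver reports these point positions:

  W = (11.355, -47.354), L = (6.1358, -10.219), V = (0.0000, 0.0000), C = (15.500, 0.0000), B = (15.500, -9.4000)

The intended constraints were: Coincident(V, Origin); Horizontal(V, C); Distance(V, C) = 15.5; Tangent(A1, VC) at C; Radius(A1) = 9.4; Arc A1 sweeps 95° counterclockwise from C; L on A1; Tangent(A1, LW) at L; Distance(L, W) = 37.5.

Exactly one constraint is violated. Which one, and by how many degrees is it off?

Tangent(A1, LW) at L — off by 3.00°.

V = (0.00, 0.00) ✓; V.y = 0.00, C.y = 0.00 ✓; |VC| = 15.50 ✓; ∠(BC, CV) = 90.00° ✓; |BC| = 9.400 ✓; bearing(B→L) − bearing(B→C) = 95.00° ✓; |BL| = 9.400 ✓; ∠(BL, LW) = 87.00° ✗; |LW| = 37.50 ✓.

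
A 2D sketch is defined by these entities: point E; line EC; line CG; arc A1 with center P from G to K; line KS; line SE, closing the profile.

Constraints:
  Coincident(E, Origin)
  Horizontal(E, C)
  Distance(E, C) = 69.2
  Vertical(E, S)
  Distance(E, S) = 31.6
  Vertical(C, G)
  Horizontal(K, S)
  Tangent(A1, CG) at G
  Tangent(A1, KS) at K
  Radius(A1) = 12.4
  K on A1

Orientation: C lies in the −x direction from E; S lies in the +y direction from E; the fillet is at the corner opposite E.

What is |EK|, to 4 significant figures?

65.00

E is at the origin; E and C share the same y with |EC| = 69.2 and C on the −x side, so C = (-69.20, 0.000). E and S share the same x with |ES| = 31.6 and S on the +y side, so S = (0.000, 31.60). The virtual corner opposite E is at (-69.20, 31.60). The tangent condition forces PG to be normal to CG and the tangent condition forces PK to be normal to KS, with radius 12.4, so the center P sits 12.4 in from both sides at P = (-56.80, 19.20). That places the tangent points at G = (-69.20, 19.20) on CG and K = (-56.80, 31.60) on KS. Then |EK| = |K − E| = 65.00.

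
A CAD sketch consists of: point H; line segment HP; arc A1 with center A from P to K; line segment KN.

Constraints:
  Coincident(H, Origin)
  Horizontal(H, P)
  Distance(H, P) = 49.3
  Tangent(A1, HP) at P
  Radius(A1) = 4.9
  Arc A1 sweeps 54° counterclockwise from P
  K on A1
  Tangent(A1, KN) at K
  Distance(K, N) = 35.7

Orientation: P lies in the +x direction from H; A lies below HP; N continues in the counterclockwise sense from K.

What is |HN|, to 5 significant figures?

39.344

On A1, P sits at bearing 90° from A; a 54° counterclockwise sweep puts K at bearing 144°, so K = A + 4.9·(cos 144°, sin 144°) = (45.336, -2.0199). A1 meets KN tangentially, so AK is at right angles to KN, so KN runs along (−sin 144°, cos 144°); with |KN| = 35.7, N = (24.352, -30.902). Then |HN| = |N − H| = 39.344.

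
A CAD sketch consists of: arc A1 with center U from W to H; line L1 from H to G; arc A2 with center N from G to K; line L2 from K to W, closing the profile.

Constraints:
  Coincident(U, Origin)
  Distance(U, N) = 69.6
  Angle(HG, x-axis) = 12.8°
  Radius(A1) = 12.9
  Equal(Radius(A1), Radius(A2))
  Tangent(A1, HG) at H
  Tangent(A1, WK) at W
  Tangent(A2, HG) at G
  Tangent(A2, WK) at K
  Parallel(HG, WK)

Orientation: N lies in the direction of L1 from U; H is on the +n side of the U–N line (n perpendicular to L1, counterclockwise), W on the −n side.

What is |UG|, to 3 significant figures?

70.8

Tangency of A1 to both parallel lines with radius 12.9 puts H and W at U ± 12.9·n: H = (-2.86, 12.6), W = (2.86, -12.6). Equal radii place G and K the same way about N: G = N + 12.9·n = (65.0, 28.0), K = N − 12.9·n = (70.7, 2.84). Then |UG| = |G − U| = 70.8.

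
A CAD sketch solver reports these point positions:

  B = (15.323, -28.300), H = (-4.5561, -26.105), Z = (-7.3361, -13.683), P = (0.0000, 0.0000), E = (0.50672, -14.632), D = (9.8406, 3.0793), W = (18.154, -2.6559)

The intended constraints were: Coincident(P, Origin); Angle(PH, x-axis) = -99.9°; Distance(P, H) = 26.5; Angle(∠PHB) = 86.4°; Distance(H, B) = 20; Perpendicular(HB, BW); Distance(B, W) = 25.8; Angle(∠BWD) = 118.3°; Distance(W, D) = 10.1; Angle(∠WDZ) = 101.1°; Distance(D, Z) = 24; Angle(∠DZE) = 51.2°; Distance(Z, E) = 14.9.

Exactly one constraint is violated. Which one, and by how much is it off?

Distance(Z, E) = 14.9 — off by 7.00.

P = (0.00, 0.00) ✓; PH at -99.90° ✓; |PH| = 26.50 ✓; ∠PHB = 86.40° ✓; |HB| = 20.00 ✓; ∠(HB, BW) = 90.00° ✓; |BW| = 25.80 ✓; ∠BWD = 118.3° ✓; |WD| = 10.10 ✓; ∠WDZ = 101.1° ✓; |DZ| = 24.00 ✓; ∠DZE = 51.20° ✓; |ZE| = 7.900 ✗.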